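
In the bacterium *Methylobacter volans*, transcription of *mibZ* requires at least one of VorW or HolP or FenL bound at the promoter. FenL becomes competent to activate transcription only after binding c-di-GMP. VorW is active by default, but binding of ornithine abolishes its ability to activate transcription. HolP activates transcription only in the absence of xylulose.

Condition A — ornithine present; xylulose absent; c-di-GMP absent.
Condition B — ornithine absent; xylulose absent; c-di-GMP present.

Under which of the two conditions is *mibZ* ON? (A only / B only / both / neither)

both

Condition A:
Ornithine is present, so VorW is inactive.
Xylulose is absent, so HolP is active.
c-di-GMP is absent, so FenL is inactive.
Activator HolP is present, so *mibZ* is transcribed.
→ *mibZ* is ON in A.
Condition B:
Ornithine is absent, so VorW is active.
Xylulose is absent, so HolP is active.
c-di-GMP is present, so FenL is active.
Activator VorW is present, so *mibZ* is transcribed.
→ *mibZ* is ON in B.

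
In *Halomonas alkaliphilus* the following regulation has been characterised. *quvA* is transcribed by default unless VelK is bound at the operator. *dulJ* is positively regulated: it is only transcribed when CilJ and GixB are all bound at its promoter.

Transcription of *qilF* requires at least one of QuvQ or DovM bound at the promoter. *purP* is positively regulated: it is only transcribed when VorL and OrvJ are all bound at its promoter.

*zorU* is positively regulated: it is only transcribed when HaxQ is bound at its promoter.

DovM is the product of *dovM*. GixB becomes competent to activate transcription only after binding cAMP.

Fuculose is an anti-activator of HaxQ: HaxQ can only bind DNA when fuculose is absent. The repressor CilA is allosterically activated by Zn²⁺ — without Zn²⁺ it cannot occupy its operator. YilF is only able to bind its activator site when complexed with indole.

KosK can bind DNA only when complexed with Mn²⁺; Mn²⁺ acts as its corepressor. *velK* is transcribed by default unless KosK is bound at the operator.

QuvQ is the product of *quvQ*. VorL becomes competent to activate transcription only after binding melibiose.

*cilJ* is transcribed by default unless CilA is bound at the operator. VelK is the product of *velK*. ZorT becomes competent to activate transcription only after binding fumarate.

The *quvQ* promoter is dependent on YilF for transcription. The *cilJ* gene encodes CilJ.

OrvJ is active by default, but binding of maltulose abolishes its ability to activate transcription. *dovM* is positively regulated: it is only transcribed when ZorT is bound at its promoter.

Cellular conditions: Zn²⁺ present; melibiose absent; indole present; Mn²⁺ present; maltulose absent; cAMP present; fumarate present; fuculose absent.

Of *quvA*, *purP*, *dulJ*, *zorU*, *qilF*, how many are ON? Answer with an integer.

Mn²⁺ is present, so KosK is active.
With repressor KosK bound, *velK* is not transcribed.
So VelK is not produced.
With no repressor bound, *quvA* is transcribed.
→ *quvA* is ON.
Melibiose is absent, so VorL is inactive.
Maltulose is absent, so OrvJ is active.
Required activator VorL is absent, so *purP* is not transcribed.
→ *purP* is OFF.
Zn²⁺ is present, so CilA is active.
With repressor CilA bound, *cilJ* is not transcribed.
So CilJ is not produced.
cAMP is present, so GixB is active.
Required activator CilJ is absent, so *dulJ* is not transcribed.
→ *dulJ* is OFF.
Fuculose is absent, so HaxQ is active.
No repressor is bound and HaxQ is active, so *zorU* is transcribed.
→ *zorU* is ON.
Indole is present, so YilF is active.
No repressor is bound and YilF is active, so *quvQ* is transcribed.
So QuvQ is produced and active.
Fumarate is present, so ZorT is active.
No repressor is bound and ZorT is active, so *dovM* is transcribed.
So DovM is produced and active.
Activator QuvQ is present, so *qilF* is transcribed.
→ *qilF* is ON.
3 of the 5 genes are transcribed.

3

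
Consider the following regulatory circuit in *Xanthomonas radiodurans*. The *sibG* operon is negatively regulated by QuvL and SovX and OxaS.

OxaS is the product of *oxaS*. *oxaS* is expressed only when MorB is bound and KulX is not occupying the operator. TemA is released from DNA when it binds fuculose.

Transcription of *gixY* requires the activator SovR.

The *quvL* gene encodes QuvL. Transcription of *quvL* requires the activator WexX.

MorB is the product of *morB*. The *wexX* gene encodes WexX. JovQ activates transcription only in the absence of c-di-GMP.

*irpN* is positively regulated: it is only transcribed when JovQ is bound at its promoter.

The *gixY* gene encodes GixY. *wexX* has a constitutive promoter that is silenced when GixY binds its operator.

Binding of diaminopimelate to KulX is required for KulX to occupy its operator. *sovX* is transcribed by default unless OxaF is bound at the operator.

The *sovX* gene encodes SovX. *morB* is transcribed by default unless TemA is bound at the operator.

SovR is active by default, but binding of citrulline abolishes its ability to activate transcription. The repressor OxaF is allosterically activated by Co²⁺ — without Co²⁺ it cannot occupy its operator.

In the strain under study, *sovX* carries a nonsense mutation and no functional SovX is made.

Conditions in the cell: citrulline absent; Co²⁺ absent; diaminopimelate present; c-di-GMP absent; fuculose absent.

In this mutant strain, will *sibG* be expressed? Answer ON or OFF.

ON

Citrulline is absent, so SovR is active.
No repressor is bound and SovR is active, so *gixY* is transcribed.
So GixY is produced and active.
With repressor GixY bound, *wexX* is not transcribed.
So WexX is not produced.
Required activator WexX is absent, so *quvL* is not transcribed.
So QuvL is not produced.
SovX is non-functional in this strain, so it has no effect.
Diaminopimelate is present, so KulX is active.
Fuculose is absent, so TemA is active.
With repressor TemA bound, *morB* is not transcribed.
So MorB is not produced.
With repressor KulX bound, *oxaS* is not transcribed.
So OxaS is not produced.
With no repressor bound, *sibG* is transcribed.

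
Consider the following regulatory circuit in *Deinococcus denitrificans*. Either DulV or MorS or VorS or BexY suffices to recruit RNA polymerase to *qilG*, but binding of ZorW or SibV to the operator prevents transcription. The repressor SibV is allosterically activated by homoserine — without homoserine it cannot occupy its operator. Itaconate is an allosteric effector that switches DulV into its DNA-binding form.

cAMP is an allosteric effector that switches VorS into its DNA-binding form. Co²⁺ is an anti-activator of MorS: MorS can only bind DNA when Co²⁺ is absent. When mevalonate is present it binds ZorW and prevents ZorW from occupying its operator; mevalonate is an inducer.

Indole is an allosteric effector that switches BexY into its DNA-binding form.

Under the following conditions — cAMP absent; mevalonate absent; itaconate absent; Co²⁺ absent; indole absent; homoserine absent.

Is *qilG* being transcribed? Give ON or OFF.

OFF

Itaconate is absent, so DulV is inactive.
Mevalonate is absent, so ZorW is active.
Homoserine is absent, so SibV is inactive.
Co²⁺ is absent, so MorS is active.
cAMP is absent, so VorS is inactive.
Indole is absent, so BexY is inactive.
With repressor ZorW bound, *qilG* is not transcribed.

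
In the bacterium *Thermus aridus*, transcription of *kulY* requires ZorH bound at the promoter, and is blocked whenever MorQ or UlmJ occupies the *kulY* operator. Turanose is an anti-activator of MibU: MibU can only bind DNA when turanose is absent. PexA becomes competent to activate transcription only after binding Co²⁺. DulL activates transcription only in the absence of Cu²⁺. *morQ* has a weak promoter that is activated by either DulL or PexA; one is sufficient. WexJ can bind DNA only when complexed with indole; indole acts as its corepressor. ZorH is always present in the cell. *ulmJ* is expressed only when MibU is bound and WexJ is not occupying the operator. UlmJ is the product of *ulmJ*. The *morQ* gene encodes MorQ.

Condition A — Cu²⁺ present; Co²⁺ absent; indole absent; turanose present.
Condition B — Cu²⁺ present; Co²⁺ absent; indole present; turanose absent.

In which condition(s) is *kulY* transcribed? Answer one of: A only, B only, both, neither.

both

Condition A:
ZorH is produced constitutively and is active.
Cu²⁺ is present, so DulL is inactive.
Co²⁺ is absent, so PexA is inactive.
No activator is available at the *morQ* promoter, so *morQ* is not transcribed.
So MorQ is not produced.
Indole is absent, so WexJ is inactive.
Turanose is present, so MibU is inactive.
Required activator MibU is absent, so *ulmJ* is not transcribed.
So UlmJ is not produced.
No repressor is bound and ZorH is active, so *kulY* is transcribed.
→ *kulY* is ON in A.
Condition B:
ZorH is produced constitutively and is active.
Cu²⁺ is present, so DulL is inactive.
Co²⁺ is absent, so PexA is inactive.
No activator is available at the *morQ* promoter, so *morQ* is not transcribed.
So MorQ is not produced.
Indole is present, so WexJ is active.
Turanose is absent, so MibU is active.
With repressor WexJ bound, *ulmJ* is not transcribed.
So UlmJ is not produced.
No repressor is bound and ZorH is active, so *kulY* is transcribed.
→ *kulY* is ON in B.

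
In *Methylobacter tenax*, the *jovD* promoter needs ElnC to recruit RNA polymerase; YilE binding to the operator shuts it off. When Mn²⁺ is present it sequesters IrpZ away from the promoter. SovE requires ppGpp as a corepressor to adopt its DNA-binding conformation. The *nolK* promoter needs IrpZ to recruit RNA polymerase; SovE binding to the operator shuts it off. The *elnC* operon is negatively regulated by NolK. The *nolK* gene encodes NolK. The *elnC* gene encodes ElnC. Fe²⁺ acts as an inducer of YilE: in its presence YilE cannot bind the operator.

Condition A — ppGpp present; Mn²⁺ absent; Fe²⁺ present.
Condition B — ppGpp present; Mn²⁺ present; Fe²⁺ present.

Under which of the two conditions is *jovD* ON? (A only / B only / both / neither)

both

Condition A:
ppGpp is present, so SovE is active.
Mn²⁺ is absent, so IrpZ is active.
With repressor SovE bound, *nolK* is not transcribed.
So NolK is not produced.
With no repressor bound, *elnC* is transcribed.
So ElnC is produced and active.
Fe²⁺ is present, so YilE is inactive.
No repressor is bound and ElnC is active, so *jovD* is transcribed.
→ *jovD* is ON in A.
Condition B:
ppGpp is present, so SovE is active.
Mn²⁺ is present, so IrpZ is inactive.
With repressor SovE bound, *nolK* is not transcribed.
So NolK is not produced.
With no repressor bound, *elnC* is transcribed.
So ElnC is produced and active.
Fe²⁺ is present, so YilE is inactive.
No repressor is bound and ElnC is active, so *jovD* is transcribed.
→ *jovD* is ON in B.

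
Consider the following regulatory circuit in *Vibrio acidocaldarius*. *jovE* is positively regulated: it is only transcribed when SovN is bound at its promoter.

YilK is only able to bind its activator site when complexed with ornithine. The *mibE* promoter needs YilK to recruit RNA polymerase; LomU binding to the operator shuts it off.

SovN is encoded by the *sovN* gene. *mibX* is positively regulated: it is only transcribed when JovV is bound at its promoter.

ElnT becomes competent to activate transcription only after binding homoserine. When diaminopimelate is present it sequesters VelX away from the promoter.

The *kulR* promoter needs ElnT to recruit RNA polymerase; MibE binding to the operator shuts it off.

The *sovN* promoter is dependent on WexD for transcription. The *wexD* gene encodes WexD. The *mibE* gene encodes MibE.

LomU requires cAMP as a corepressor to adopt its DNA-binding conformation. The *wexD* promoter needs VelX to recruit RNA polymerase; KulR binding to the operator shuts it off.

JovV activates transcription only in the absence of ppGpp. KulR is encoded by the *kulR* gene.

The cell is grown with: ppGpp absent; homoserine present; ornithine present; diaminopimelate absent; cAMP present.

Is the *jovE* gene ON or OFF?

Ornithine is present, so YilK is active.
cAMP is present, so LomU is active.
With repressor LomU bound, *mibE* is not transcribed.
So MibE is not produced.
Homoserine is present, so ElnT is active.
No repressor is bound and ElnT is active, so *kulR* is transcribed.
So KulR is produced and active.
Diaminopimelate is absent, so VelX is active.
With repressor KulR bound, *wexD* is not transcribed.
So WexD is not produced.
Required activator WexD is absent, so *sovN* is not transcribed.
So SovN is not produced.
Required activator SovN is absent, so *jovE* is not transcribed.

OFF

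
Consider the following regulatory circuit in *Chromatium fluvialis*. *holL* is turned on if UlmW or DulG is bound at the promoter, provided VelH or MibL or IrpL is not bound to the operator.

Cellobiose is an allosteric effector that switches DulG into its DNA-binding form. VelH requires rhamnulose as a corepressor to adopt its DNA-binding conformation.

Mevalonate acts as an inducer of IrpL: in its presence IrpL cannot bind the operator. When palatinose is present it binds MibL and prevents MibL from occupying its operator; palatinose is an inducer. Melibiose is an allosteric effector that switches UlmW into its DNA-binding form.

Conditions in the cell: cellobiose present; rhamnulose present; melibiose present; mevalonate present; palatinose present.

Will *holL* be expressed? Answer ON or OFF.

OFF

Melibiose is present, so UlmW is active.
Cellobiose is present, so DulG is active.
Rhamnulose is present, so VelH is active.
Palatinose is present, so MibL is inactive.
Mevalonate is present, so IrpL is inactive.
With repressor VelH bound, *holL* is not transcribed.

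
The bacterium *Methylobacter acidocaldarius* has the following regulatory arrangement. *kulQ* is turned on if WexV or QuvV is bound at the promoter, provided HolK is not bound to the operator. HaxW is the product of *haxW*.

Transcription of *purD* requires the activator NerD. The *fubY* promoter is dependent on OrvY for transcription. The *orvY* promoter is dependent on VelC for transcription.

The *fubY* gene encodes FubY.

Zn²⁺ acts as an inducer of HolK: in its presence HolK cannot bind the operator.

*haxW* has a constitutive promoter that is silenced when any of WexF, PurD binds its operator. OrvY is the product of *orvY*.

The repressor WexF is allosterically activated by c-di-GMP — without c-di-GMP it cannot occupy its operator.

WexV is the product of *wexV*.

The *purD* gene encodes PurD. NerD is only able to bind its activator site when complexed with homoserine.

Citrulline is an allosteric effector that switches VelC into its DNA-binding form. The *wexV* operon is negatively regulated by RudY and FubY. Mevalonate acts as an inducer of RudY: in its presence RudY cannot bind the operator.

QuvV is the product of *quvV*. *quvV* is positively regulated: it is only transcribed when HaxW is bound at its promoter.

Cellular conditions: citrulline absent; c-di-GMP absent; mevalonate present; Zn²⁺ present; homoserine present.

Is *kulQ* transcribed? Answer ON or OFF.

Zn²⁺ is present, so HolK is inactive.
Mevalonate is present, so RudY is inactive.
Citrulline is absent, so VelC is inactive.
Required activator VelC is absent, so *orvY* is not transcribed.
So OrvY is not produced.
Required activator OrvY is absent, so *fubY* is not transcribed.
So FubY is not produced.
With no repressor bound, *wexV* is transcribed.
So WexV is produced and active.
c-di-GMP is absent, so WexF is inactive.
Homoserine is present, so NerD is active.
No repressor is bound and NerD is active, so *purD* is transcribed.
So PurD is produced and active.
With repressor PurD bound, *haxW* is not transcribed.
So HaxW is not produced.
Required activator HaxW is absent, so *quvV* is not transcribed.
So QuvV is not produced.
Activator WexV is present, so *kulQ* is transcribed.

ON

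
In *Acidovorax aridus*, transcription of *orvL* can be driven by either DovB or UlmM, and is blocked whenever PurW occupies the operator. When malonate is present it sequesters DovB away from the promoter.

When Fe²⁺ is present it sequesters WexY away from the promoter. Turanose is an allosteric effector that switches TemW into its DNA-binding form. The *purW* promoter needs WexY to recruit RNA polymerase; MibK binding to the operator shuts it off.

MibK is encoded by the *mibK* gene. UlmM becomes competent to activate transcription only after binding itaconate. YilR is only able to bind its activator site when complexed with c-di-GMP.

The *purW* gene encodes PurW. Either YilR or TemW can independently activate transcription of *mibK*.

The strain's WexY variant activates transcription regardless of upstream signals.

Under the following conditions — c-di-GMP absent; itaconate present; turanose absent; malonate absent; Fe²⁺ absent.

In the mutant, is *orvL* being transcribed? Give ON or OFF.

OFF

Malonate is absent, so DovB is active.
Itaconate is present, so UlmM is active.
WexY is constitutively active in this strain.
c-di-GMP is absent, so YilR is inactive.
Turanose is absent, so TemW is inactive.
No activator is available at the *mibK* promoter, so *mibK* is not transcribed.
So MibK is not produced.
No repressor is bound and WexY is active, so *purW* is transcribed.
So PurW is produced and active.
With repressor PurW bound, *orvL* is not transcribed.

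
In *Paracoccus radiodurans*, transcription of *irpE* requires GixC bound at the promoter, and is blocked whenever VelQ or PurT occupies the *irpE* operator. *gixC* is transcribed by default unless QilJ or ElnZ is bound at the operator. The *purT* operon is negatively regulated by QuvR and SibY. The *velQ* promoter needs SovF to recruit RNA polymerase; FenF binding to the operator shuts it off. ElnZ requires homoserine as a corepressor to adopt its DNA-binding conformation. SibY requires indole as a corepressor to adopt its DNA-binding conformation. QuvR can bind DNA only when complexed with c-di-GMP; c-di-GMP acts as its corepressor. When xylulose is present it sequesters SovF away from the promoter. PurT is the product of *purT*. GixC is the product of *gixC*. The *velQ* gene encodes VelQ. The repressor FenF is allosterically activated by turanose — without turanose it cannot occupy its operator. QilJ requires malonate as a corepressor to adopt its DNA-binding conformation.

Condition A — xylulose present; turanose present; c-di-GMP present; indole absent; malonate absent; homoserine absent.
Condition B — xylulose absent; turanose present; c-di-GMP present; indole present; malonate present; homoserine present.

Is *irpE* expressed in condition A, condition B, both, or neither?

A only

Condition A:
Xylulose is present, so SovF is inactive.
Turanose is present, so FenF is active.
With repressor FenF bound, *velQ* is not transcribed.
So VelQ is not produced.
c-di-GMP is present, so QuvR is active.
Indole is absent, so SibY is inactive.
With repressor QuvR bound, *purT* is not transcribed.
So PurT is not produced.
Malonate is absent, so QilJ is inactive.
Homoserine is absent, so ElnZ is inactive.
With no repressor bound, *gixC* is transcribed.
So GixC is produced and active.
No repressor is bound and GixC is active, so *irpE* is transcribed.
→ *irpE* is ON in A.
Condition B:
Xylulose is absent, so SovF is active.
Turanose is present, so FenF is active.
With repressor FenF bound, *velQ* is not transcribed.
So VelQ is not produced.
c-di-GMP is present, so QuvR is active.
Indole is present, so SibY is active.
With repressor QuvR bound, *purT* is not transcribed.
So PurT is not produced.
Malonate is present, so QilJ is active.
Homoserine is present, so ElnZ is active.
With repressor QilJ bound, *gixC* is not transcribed.
So GixC is not produced.
Required activator GixC is absent, so *irpE* is not transcribed.
→ *irpE* is OFF in B.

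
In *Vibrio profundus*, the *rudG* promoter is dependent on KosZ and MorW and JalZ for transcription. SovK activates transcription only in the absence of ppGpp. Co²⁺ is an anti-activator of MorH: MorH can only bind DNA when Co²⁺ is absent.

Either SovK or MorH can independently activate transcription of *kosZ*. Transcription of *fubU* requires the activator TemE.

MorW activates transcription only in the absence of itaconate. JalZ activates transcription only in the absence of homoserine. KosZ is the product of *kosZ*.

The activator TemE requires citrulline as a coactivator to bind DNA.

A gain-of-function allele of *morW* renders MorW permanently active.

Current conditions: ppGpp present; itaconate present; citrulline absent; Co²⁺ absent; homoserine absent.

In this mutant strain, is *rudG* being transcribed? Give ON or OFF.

ppGpp is present, so SovK is inactive.
Co²⁺ is absent, so MorH is active.
Activator MorH is present, so *kosZ* is transcribed.
So KosZ is produced and active.
MorW is constitutively active in this strain.
Homoserine is absent, so JalZ is active.
No repressor is bound and KosZ and MorW and JalZ are active, so *rudG* is transcribed.

ON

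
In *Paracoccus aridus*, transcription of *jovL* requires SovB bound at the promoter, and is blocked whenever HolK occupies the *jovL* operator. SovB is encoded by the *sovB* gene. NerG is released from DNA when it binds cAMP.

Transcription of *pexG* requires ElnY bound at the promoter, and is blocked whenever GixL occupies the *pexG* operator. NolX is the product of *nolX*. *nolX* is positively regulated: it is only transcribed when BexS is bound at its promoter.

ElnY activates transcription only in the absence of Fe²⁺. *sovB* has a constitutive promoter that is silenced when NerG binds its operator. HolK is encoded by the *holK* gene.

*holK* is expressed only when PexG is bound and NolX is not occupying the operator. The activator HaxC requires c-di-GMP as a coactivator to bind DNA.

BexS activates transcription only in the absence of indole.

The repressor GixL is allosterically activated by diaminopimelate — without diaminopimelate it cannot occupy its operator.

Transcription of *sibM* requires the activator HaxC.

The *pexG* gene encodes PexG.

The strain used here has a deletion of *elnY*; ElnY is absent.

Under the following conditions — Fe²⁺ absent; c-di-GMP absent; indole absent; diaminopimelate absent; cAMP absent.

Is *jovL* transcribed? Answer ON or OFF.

cAMP is absent, so NerG is active.
With repressor NerG bound, *sovB* is not transcribed.
So SovB is not produced.
ElnY is non-functional in this strain, so it has no effect.
Diaminopimelate is absent, so GixL is inactive.
Required activator ElnY is absent, so *pexG* is not transcribed.
So PexG is not produced.
Indole is absent, so BexS is active.
No repressor is bound and BexS is active, so *nolX* is transcribed.
So NolX is produced and active.
With repressor NolX bound, *holK* is not transcribed.
So HolK is not produced.
Required activator SovB is absent, so *jovL* is not transcribed.

OFF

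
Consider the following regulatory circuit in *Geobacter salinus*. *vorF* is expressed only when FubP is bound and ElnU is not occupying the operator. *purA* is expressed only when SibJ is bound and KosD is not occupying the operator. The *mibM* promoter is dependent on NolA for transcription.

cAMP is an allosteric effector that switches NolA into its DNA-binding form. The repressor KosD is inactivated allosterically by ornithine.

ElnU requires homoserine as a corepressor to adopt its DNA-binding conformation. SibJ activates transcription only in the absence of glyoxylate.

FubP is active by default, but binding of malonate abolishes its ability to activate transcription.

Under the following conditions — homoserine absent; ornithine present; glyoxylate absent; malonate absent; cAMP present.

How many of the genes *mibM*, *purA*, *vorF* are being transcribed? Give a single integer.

cAMP is present, so NolA is active.
No repressor is bound and NolA is active, so *mibM* is transcribed.
→ *mibM* is ON.
Ornithine is present, so KosD is inactive.
Glyoxylate is absent, so SibJ is active.
No repressor is bound and SibJ is active, so *purA* is transcribed.
→ *purA* is ON.
Malonate is absent, so FubP is active.
Homoserine is absent, so ElnU is inactive.
No repressor is bound and FubP is active, so *vorF* is transcribed.
→ *vorF* is ON.
3 of the 3 genes are transcribed.

3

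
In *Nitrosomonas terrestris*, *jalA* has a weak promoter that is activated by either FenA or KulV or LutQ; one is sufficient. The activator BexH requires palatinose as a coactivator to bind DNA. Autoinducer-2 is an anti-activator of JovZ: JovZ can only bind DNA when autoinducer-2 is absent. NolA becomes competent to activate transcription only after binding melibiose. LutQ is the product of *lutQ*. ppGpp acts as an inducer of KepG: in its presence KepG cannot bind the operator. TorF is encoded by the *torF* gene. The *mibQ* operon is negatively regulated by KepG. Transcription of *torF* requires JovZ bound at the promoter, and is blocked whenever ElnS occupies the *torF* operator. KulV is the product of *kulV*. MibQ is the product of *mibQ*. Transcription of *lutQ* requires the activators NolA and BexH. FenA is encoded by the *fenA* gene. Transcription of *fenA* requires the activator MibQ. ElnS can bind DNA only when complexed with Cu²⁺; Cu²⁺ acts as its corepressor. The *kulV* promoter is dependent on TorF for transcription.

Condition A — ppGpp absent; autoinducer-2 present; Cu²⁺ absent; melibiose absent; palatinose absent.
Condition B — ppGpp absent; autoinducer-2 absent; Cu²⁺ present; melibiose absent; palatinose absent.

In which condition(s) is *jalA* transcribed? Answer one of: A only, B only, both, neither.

neither

Condition A:
ppGpp is absent, so KepG is active.
With repressor KepG bound, *mibQ* is not transcribed.
So MibQ is not produced.
Required activator MibQ is absent, so *fenA* is not transcribed.
So FenA is not produced.
Autoinducer-2 is present, so JovZ is inactive.
Cu²⁺ is absent, so ElnS is inactive.
Required activator JovZ is absent, so *torF* is not transcribed.
So TorF is not produced.
Required activator TorF is absent, so *kulV* is not transcribed.
So KulV is not produced.
Melibiose is absent, so NolA is inactive.
Palatinose is absent, so BexH is inactive.
Required activator NolA is absent, so *lutQ* is not transcribed.
So LutQ is not produced.
No activator is available at the *jalA* promoter, so *jalA* is not transcribed.
→ *jalA* is OFF in A.
Condition B:
ppGpp is absent, so KepG is active.
With repressor KepG bound, *mibQ* is not transcribed.
So MibQ is not produced.
Required activator MibQ is absent, so *fenA* is not transcribed.
So FenA is not produced.
Autoinducer-2 is absent, so JovZ is active.
Cu²⁺ is present, so ElnS is active.
With repressor ElnS bound, *torF* is not transcribed.
So TorF is not produced.
Required activator TorF is absent, so *kulV* is not transcribed.
So KulV is not produced.
Melibiose is absent, so NolA is inactive.
Palatinose is absent, so BexH is inactive.
Required activator NolA is absent, so *lutQ* is not transcribed.
So LutQ is not produced.
No activator is available at the *jalA* promoter, so *jalA* is not transcribed.
→ *jalA* is OFF in B.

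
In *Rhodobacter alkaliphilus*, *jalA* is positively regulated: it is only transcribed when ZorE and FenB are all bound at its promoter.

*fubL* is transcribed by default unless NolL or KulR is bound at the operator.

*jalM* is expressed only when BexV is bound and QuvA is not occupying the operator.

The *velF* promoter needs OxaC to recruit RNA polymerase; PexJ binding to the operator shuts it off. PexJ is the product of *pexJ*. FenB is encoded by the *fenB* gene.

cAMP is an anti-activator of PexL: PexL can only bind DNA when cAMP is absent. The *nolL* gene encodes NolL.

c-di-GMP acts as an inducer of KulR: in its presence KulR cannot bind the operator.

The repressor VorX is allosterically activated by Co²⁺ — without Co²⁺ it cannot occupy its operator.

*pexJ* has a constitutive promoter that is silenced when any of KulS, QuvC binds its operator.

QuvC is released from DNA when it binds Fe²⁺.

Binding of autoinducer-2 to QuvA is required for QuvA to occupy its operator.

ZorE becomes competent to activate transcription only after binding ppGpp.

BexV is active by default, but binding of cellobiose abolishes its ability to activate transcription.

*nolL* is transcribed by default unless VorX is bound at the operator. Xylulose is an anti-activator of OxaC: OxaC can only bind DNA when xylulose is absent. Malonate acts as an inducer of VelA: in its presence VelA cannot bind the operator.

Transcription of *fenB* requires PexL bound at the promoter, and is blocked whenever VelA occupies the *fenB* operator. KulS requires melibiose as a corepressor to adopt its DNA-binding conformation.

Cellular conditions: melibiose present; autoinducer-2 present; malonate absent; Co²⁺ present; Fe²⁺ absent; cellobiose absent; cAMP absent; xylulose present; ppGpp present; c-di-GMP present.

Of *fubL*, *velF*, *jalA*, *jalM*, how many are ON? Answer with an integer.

1

Co²⁺ is present, so VorX is active.
With repressor VorX bound, *nolL* is not transcribed.
So NolL is not produced.
c-di-GMP is present, so KulR is inactive.
With no repressor bound, *fubL* is transcribed.
→ *fubL* is ON.
Melibiose is present, so KulS is active.
Fe²⁺ is absent, so QuvC is active.
With repressor KulS bound, *pexJ* is not transcribed.
So PexJ is not produced.
Xylulose is present, so OxaC is inactive.
Required activator OxaC is absent, so *velF* is not transcribed.
→ *velF* is OFF.
ppGpp is present, so ZorE is active.
Malonate is absent, so VelA is active.
cAMP is absent, so PexL is active.
With repressor VelA bound, *fenB* is not transcribed.
So FenB is not produced.
Required activator FenB is absent, so *jalA* is not transcribed.
→ *jalA* is OFF.
Cellobiose is absent, so BexV is active.
Autoinducer-2 is present, so QuvA is active.
With repressor QuvA bound, *jalM* is not transcribed.
→ *jalM* is OFF.
1 of the 4 genes is transcribed.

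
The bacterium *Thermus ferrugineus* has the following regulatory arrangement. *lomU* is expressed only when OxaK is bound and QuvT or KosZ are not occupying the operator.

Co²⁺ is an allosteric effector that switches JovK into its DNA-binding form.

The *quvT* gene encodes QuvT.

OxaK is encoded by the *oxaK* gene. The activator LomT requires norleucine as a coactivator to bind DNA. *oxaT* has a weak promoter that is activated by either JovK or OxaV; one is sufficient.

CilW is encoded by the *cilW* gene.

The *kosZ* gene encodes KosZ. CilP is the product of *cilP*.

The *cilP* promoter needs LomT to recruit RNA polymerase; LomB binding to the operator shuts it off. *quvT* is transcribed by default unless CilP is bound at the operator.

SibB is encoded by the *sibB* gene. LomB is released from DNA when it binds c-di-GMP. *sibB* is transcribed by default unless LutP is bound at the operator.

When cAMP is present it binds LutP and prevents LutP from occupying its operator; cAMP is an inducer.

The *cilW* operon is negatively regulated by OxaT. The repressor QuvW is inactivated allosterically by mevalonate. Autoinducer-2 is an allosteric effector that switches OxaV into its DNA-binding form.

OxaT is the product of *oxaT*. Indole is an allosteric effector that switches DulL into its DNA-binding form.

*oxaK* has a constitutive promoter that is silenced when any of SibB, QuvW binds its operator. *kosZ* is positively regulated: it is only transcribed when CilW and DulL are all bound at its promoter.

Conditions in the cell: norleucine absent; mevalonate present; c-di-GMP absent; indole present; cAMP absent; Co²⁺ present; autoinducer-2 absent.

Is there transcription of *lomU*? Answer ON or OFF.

OFF

Norleucine is absent, so LomT is inactive.
c-di-GMP is absent, so LomB is active.
With repressor LomB bound, *cilP* is not transcribed.
So CilP is not produced.
With no repressor bound, *quvT* is transcribed.
So QuvT is produced and active.
cAMP is absent, so LutP is active.
With repressor LutP bound, *sibB* is not transcribed.
So SibB is not produced.
Mevalonate is present, so QuvW is inactive.
With no repressor bound, *oxaK* is transcribed.
So OxaK is produced and active.
Co²⁺ is present, so JovK is active.
Autoinducer-2 is absent, so OxaV is inactive.
Activator JovK is present, so *oxaT* is transcribed.
So OxaT is produced and active.
With repressor OxaT bound, *cilW* is not transcribed.
So CilW is not produced.
Indole is present, so DulL is active.
Required activator CilW is absent, so *kosZ* is not transcribed.
So KosZ is not produced.
With repressor QuvT bound, *lomU* is not transcribed.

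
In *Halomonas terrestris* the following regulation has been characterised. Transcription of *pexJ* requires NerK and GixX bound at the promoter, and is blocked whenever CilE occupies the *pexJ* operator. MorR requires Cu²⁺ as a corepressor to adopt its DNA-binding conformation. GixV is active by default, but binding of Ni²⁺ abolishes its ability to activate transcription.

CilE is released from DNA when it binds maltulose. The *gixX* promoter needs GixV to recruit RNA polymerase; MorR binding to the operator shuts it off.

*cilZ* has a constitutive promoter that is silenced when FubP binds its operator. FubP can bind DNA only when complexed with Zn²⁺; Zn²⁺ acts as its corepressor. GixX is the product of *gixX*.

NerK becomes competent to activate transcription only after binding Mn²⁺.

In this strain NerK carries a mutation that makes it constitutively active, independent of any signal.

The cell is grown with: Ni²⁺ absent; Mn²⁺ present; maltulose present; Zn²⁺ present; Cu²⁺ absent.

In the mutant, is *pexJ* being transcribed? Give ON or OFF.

ON

Maltulose is present, so CilE is inactive.
NerK is constitutively active in this strain.
Cu²⁺ is absent, so MorR is inactive.
Ni²⁺ is absent, so GixV is active.
No repressor is bound and GixV is active, so *gixX* is transcribed.
So GixX is produced and active.
No repressor is bound and NerK and GixX are active, so *pexJ* is transcribed.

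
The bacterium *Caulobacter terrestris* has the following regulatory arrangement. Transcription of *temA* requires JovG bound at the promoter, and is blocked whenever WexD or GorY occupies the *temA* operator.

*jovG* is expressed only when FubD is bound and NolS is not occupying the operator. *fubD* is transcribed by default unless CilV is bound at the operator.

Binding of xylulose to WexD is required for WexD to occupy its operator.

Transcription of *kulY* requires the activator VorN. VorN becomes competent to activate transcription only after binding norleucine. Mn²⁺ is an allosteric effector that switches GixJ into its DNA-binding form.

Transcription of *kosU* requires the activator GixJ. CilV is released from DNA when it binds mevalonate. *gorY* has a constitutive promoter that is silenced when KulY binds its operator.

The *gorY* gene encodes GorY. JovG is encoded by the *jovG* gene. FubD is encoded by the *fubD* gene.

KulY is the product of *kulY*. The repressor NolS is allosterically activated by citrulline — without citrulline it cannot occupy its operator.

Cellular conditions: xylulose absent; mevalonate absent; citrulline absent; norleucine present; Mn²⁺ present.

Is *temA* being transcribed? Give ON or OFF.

OFF

Xylulose is absent, so WexD is inactive.
Mevalonate is absent, so CilV is active.
With repressor CilV bound, *fubD* is not transcribed.
So FubD is not produced.
Citrulline is absent, so NolS is inactive.
Required activator FubD is absent, so *jovG* is not transcribed.
So JovG is not produced.
Norleucine is present, so VorN is active.
No repressor is bound and VorN is active, so *kulY* is transcribed.
So KulY is produced and active.
With repressor KulY bound, *gorY* is not transcribed.
So GorY is not produced.
Required activator JovG is absent, so *temA* is not transcribed.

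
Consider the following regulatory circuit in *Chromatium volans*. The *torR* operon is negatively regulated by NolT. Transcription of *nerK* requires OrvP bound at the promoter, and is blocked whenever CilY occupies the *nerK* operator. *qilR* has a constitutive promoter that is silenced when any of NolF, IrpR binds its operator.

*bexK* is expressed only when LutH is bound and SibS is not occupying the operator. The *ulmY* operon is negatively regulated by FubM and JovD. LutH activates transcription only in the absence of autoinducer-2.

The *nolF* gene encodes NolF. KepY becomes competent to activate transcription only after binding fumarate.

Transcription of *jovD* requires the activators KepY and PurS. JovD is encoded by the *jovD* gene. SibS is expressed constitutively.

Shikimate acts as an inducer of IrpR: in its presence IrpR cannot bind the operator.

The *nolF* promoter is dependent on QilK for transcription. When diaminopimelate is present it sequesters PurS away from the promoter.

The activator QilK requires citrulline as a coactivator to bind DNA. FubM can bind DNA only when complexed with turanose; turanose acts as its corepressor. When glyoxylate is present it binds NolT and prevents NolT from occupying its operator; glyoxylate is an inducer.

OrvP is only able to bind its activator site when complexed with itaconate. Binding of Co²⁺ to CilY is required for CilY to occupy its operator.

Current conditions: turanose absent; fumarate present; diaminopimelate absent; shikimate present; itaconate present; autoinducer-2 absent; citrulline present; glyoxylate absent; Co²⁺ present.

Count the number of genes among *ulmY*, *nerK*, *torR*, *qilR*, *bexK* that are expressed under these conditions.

0

Turanose is absent, so FubM is inactive.
Fumarate is present, so KepY is active.
Diaminopimelate is absent, so PurS is active.
No repressor is bound and KepY and PurS are active, so *jovD* is transcribed.
So JovD is produced and active.
With repressor JovD bound, *ulmY* is not transcribed.
→ *ulmY* is OFF.
Itaconate is present, so OrvP is active.
Co²⁺ is present, so CilY is active.
With repressor CilY bound, *nerK* is not transcribed.
→ *nerK* is OFF.
Glyoxylate is absent, so NolT is active.
With repressor NolT bound, *torR* is not transcribed.
→ *torR* is OFF.
Citrulline is present, so QilK is active.
No repressor is bound and QilK is active, so *nolF* is transcribed.
So NolF is produced and active.
Shikimate is present, so IrpR is inactive.
With repressor NolF bound, *qilR* is not transcribed.
→ *qilR* is OFF.
SibS is produced constitutively and is active.
Autoinducer-2 is absent, so LutH is active.
With repressor SibS bound, *bexK* is not transcribed.
→ *bexK* is OFF.
0 of the 5 genes are transcribed.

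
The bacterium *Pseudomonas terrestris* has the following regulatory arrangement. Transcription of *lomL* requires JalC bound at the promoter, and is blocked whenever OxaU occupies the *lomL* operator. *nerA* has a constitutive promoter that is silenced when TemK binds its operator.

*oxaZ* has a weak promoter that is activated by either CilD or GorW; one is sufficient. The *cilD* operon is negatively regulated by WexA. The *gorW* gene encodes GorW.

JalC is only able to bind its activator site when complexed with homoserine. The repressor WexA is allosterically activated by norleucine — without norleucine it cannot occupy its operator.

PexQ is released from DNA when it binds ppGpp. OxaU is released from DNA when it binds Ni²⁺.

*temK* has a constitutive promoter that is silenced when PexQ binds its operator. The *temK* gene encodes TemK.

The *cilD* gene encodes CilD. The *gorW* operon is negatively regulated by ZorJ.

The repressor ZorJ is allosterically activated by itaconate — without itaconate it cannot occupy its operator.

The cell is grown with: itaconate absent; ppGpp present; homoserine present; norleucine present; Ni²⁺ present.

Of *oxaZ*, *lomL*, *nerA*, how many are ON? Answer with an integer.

2

Norleucine is present, so WexA is active.
With repressor WexA bound, *cilD* is not transcribed.
So CilD is not produced.
Itaconate is absent, so ZorJ is inactive.
With no repressor bound, *gorW* is transcribed.
So GorW is produced and active.
Activator GorW is present, so *oxaZ* is transcribed.
→ *oxaZ* is ON.
Ni²⁺ is present, so OxaU is inactive.
Homoserine is present, so JalC is active.
No repressor is bound and JalC is active, so *lomL* is transcribed.
→ *lomL* is ON.
ppGpp is present, so PexQ is inactive.
With no repressor bound, *temK* is transcribed.
So TemK is produced and active.
With repressor TemK bound, *nerA* is not transcribed.
→ *nerA* is OFF.
2 of the 3 genes are transcribed.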